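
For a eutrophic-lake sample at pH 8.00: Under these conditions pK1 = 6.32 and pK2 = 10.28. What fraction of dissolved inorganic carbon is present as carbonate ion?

α₂ = 0.00511

α₂ = 1 / (1 + [H⁺]/K2 + [H⁺]²/(K1K2)) = 1 / (1 + 10^+2.28 + 10^+0.60)
   = 1 / (1 + 190.55 + 3.9811) = 1/195.53 = 0.005114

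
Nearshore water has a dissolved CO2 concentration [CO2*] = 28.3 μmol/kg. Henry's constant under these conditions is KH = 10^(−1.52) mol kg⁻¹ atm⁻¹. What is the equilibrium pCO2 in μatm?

KH = 10^(−1.52) = 3.020×10^-2 mol kg⁻¹ atm⁻¹
pCO2 = [CO2*]/KH = 28.3×10^-6 / 3.020×10^-2 = 9.37×10^-4 atm = 937 μatm

pCO2 = 937 μatm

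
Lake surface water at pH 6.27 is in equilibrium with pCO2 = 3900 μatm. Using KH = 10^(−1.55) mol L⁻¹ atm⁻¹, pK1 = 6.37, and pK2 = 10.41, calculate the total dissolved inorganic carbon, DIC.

[CO2*] = KH · pCO2 = 10^(−1.55) × 3900×10^-6 = 1.099×10^-4 mol/L
α₀ = 1/(1 + K1/[H⁺] + K1K2/[H⁺]²) = 1/(1 + 10^-0.10 + 10^-4.24) = 0.5573
DIC = [CO2*]/α₀ = 1.099×10^-4 / 0.5573 = 0.197 mmol/L

DIC = 0.197 mmol/L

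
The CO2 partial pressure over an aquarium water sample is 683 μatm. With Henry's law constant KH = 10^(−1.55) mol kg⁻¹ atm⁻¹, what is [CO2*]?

KH = 10^(−1.55) = 2.818×10^-2 mol kg⁻¹ atm⁻¹
[CO2*] = KH · pCO2 = 2.818×10^-2 × 683×10^-6 atm = 1.92×10^-5 mol/kg

[CO2*] = 19.2 μmol/kg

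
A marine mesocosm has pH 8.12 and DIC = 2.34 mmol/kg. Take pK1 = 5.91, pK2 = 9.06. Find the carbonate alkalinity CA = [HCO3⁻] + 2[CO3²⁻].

CA = 2.57 mmol/kg

CA = [HCO3⁻] + 2[CO3²⁻] = (α₁ + 2α₂)·DIC
At pH 8.12: [H⁺]/K1 = 10^-2.21 = 0.0061660, K2/[H⁺] = 10^-0.94 = 0.11482
α₁ = 1/(1 + 0.0061660 + 0.11482) = 1/1.1210 = 0.8921; α₂ = α₁·K2/[H⁺] = 0.1024
α₁ + 2α₂ = 1.0969
CA = 1.0969 × 2.34 = 2.57 mmol/kg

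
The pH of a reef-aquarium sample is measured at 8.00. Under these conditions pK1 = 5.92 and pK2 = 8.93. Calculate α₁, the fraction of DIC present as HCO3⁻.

α₁ = 0.888

α₁ = 1 / (1 + [H⁺]/K1 + K2/[H⁺]) = 1 / (1 + 10^-2.08 + 10^-0.93)
   = 1 / (1 + 0.0083176 + 0.11749) = 1/1.1258 = 0.8883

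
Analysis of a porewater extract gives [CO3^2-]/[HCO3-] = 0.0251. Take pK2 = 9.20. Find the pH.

pH = 7.60

From K2 = [H⁺][CO3^2-]/[HCO3-]:  pH = pK2 + log₁₀([CO3^2-]/[HCO3-])
log₁₀(0.0251) = -1.600
pH = 9.20 + (-1.600) = 7.60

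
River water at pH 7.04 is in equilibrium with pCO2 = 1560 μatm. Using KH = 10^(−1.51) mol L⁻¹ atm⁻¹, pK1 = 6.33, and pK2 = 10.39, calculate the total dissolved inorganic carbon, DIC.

[CO2*] = KH · pCO2 = 10^(−1.51) × 1560×10^-6 = 4.821×10^-5 mol/L
α₀ = 1/(1 + K1/[H⁺] + K1K2/[H⁺]²) = 1/(1 + 10^+0.71 + 10^-2.64) = 0.1631
DIC = [CO2*]/α₀ = 4.821×10^-5 / 0.1631 = 0.296 mmol/L

DIC = 0.296 mmol/L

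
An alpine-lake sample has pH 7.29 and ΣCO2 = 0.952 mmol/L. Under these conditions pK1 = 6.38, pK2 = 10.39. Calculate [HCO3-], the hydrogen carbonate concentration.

[HCO3⁻] = 0.847 mmol/L

α₁ = 1 / (1 + [H⁺]/K1 + K2/[H⁺]) = 1 / (1 + 10^-0.91 + 10^-3.10)
   = 1 / (1 + 0.12303 + 0.00079433) = 1/1.1238 = 0.8898
[HCO3⁻] = α₁ × DIC = 0.8898 × 0.952 = 0.847 mmol/L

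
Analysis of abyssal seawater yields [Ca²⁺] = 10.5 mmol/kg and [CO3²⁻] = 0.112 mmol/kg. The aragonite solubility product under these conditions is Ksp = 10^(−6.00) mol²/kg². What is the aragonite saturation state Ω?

Ksp = 10^(−6.00) = 1.000×10^-6
Ω = [Ca²⁺][CO3²⁻]/Ksp = (10.5×10^-3)(0.112×10^-3) / 1.000×10^-6 = 1.18

Ω = 1.18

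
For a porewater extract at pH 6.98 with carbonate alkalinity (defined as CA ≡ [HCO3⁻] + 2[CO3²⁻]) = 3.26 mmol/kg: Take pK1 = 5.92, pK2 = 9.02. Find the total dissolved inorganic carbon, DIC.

CA = [HCO3⁻] + 2[CO3²⁻] = (α₁ + 2α₂)·DIC
At pH 6.98: [H⁺]/K1 = 10^-1.06 = 0.087096, K2/[H⁺] = 10^-2.04 = 0.0091201
α₁ = 1/(1 + 0.087096 + 0.0091201) = 1/1.0962 = 0.9122; α₂ = α₁·K2/[H⁺] = 0.008320
α₁ + 2α₂ = 0.9289
DIC = CA / (α₁ + 2α₂) = 3.26 / 0.9289 = 3.51 mmol/kg

DIC = 3.51 mmol/kg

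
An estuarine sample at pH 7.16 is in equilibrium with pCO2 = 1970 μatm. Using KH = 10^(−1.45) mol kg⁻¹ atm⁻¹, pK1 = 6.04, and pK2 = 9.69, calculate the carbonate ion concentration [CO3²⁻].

[CO2*] = KH · pCO2 = 10^(−1.45) × 1970×10^-6 = 6.990×10^-5 mol/kg
α₀ = 1/(1 + K1/[H⁺] + K1K2/[H⁺]²) = 1/(1 + 10^+1.12 + 10^-1.41) = 0.07032
DIC = [CO2*]/α₀ = 6.990×10^-5 / 0.07032 = 0.9941 mmol/kg
[CO3²⁻] = α₂·DIC; α₂ = 0.002736, so [CO3²⁻] = 0.002736 × 0.9941 = 0.00272 mmol/kg = 2.72 μmol/kg

[CO3²⁻] = 2.72 μmol/kg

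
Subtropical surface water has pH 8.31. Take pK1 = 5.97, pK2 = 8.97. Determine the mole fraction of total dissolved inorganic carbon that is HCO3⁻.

α₁ = 1 / (1 + [H⁺]/K1 + K2/[H⁺]) = 1 / (1 + 10^-2.34 + 10^-0.66)
   = 1 / (1 + 0.0045709 + 0.21878) = 1/1.2233 = 0.8174

α₁ = 0.817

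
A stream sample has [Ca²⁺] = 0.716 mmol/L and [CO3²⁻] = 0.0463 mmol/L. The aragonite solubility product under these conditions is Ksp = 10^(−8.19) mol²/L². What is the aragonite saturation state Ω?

Ω = 5.13

Ksp = 10^(−8.19) = 6.457×10^-9
Ω = [Ca²⁺][CO3²⁻]/Ksp = (0.716×10^-3)(0.0463×10^-3) / 6.457×10^-9 = 5.13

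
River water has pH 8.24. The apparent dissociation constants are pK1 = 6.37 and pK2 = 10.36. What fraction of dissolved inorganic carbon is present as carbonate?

α₂ = 1 / (1 + [H⁺]/K2 + [H⁺]²/(K1K2)) = 1 / (1 + 10^+2.12 + 10^+0.25)
   = 1 / (1 + 131.83 + 1.7783) = 1/134.60 = 0.007429

α₂ = 0.00743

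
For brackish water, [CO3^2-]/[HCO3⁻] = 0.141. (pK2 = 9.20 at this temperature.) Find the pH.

From K2 = [H⁺][CO3^2-]/[HCO3⁻]:  pH = pK2 + log₁₀([CO3^2-]/[HCO3⁻])
log₁₀(0.141) = -0.851
pH = 9.20 + (-0.851) = 8.35

pH = 8.35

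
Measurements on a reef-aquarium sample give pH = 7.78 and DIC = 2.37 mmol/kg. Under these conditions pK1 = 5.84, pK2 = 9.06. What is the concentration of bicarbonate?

α₁ = 1 / (1 + [H⁺]/K1 + K2/[H⁺]) = 1 / (1 + 10^-1.94 + 10^-1.28)
   = 1 / (1 + 0.011482 + 0.052481) = 1/1.0640 = 0.9399
[HCO3⁻] = α₁ × DIC = 0.9399 × 2.37 = 2.23 mmol/kg

[HCO3⁻] = 2.23 mmol/kg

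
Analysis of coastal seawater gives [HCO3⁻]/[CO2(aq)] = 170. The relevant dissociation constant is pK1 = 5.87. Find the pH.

pH = 8.10

From K1 = [H⁺][HCO3⁻]/[CO2(aq)]:  pH = pK1 + log₁₀([HCO3⁻]/[CO2(aq)])
log₁₀(170) = +2.230
pH = 5.87 + (+2.230) = 8.10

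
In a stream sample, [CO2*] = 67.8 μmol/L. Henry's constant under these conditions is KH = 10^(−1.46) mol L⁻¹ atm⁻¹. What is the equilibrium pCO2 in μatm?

pCO2 = 1960 μatm

KH = 10^(−1.46) = 3.467×10^-2 mol L⁻¹ atm⁻¹
pCO2 = [CO2*]/KH = 67.8×10^-6 / 3.467×10^-2 = 1.96×10^-3 atm = 1960 μatm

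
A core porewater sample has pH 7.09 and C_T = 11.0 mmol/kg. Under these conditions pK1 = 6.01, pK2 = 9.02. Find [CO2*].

[CO2*] = 0.836 mmol/kg

α₀ = 1 / (1 + K1/[H⁺] + K1K2/[H⁺]²) = 1 / (1 + 10^+1.08 + 10^-0.85)
   = 1 / (1 + 12.023 + 0.14125) = 1/13.164 = 0.07597
[CO2*] = α₀ × DIC = 0.07597 × 11.0 = 0.836 mmol/kg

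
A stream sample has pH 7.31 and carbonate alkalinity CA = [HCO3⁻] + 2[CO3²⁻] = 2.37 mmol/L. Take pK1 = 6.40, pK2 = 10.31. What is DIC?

CA = [HCO3⁻] + 2[CO3²⁻] = (α₁ + 2α₂)·DIC
At pH 7.31: [H⁺]/K1 = 10^-0.91 = 0.12303, K2/[H⁺] = 10^-3.00 = 0.0010000
α₁ = 1/(1 + 0.12303 + 0.0010000) = 1/1.1240 = 0.8897; α₂ = α₁·K2/[H⁺] = 0.0008897
α₁ + 2α₂ = 0.8914
DIC = CA / (α₁ + 2α₂) = 2.37 / 0.8914 = 2.66 mmol/L

DIC = 2.66 mmol/L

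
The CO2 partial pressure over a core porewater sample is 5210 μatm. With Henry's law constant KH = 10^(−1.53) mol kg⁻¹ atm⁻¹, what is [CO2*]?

[CO2*] = 154 μmol/kg

KH = 10^(−1.53) = 2.951×10^-2 mol kg⁻¹ atm⁻¹
[CO2*] = KH · pCO2 = 2.951×10^-2 × 5210×10^-6 atm = 1.54×10^-4 mol/kg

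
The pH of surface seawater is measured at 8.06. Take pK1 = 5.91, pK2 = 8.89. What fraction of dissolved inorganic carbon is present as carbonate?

α₂ = 1 / (1 + [H⁺]/K2 + [H⁺]²/(K1K2)) = 1 / (1 + 10^+0.83 + 10^-1.32)
   = 1 / (1 + 6.7608 + 0.047863) = 1/7.8087 = 0.1281

α₂ = 0.128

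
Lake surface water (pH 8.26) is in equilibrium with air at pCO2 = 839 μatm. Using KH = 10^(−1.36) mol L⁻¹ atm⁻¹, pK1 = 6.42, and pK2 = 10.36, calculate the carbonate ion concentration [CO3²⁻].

[CO2*] = KH · pCO2 = 10^(−1.36) × 839×10^-6 = 3.662×10^-5 mol/L
α₀ = 1/(1 + K1/[H⁺] + K1K2/[H⁺]²) = 1/(1 + 10^+1.84 + 10^-0.26) = 0.01414
DIC = [CO2*]/α₀ = 3.662×10^-5 / 0.01414 = 2.590 mmol/L
[CO3²⁻] = α₂·DIC; α₂ = 0.007769, so [CO3²⁻] = 0.007769 × 2.590 = 0.0201 mmol/L

[CO3²⁻] = 0.0201 mmol/L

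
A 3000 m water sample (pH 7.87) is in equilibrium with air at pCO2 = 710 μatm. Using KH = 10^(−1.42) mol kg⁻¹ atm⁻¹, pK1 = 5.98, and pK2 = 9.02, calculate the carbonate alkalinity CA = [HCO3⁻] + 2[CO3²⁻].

CA = 2.39 mmol/kg

[CO2*] = KH · pCO2 = 10^(−1.42) × 710×10^-6 = 2.699×10^-5 mol/kg
α₀ = 1/(1 + K1/[H⁺] + K1K2/[H⁺]²) = 1/(1 + 10^+1.89 + 10^+0.74) = 0.01189
DIC = [CO2*]/α₀ = 2.699×10^-5 / 0.01189 = 2.271 mmol/kg
CA = (α₁ + 2α₂)·DIC = (0.9228 + 2×0.06533) × 2.271 = 2.39 mmol/kg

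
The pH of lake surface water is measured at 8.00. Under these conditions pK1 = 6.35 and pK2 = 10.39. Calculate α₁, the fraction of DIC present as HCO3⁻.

α₁ = 0.974

α₁ = 1 / (1 + [H⁺]/K1 + K2/[H⁺]) = 1 / (1 + 10^-1.65 + 10^-2.39)
   = 1 / (1 + 0.022387 + 0.0040738) = 1/1.0265 = 0.9742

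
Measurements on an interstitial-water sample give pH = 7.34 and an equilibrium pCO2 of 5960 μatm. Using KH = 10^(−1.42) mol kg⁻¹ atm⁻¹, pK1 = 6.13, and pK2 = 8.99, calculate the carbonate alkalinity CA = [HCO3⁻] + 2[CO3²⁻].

CA = 3.84 mmol/kg

[CO2*] = KH · pCO2 = 10^(−1.42) × 5960×10^-6 = 2.266×10^-4 mol/kg
α₀ = 1/(1 + K1/[H⁺] + K1K2/[H⁺]²) = 1/(1 + 10^+1.21 + 10^-0.44) = 0.05688
DIC = [CO2*]/α₀ = 2.266×10^-4 / 0.05688 = 3.984 mmol/kg
CA = (α₁ + 2α₂)·DIC = (0.9225 + 2×0.02065) × 3.984 = 3.84 mmol/kg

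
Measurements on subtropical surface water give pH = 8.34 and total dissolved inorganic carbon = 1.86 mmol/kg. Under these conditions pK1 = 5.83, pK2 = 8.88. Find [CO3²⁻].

α₂ = 1 / (1 + [H⁺]/K2 + [H⁺]²/(K1K2)) = 1 / (1 + 10^+0.54 + 10^-1.97)
   = 1 / (1 + 3.4674 + 0.010715) = 1/4.4781 = 0.2233
[CO3²⁻] = α₂ × DIC = 0.2233 × 1.86 = 0.415 mmol/kg

[CO3²⁻] = 0.415 mmol/kg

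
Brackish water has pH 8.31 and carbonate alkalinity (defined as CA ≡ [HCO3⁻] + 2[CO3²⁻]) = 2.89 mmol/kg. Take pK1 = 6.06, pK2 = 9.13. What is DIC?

CA = [HCO3⁻] + 2[CO3²⁻] = (α₁ + 2α₂)·DIC
At pH 8.31: [H⁺]/K1 = 10^-2.25 = 0.0056234, K2/[H⁺] = 10^-0.82 = 0.15136
α₁ = 1/(1 + 0.0056234 + 0.15136) = 1/1.1570 = 0.8643; α₂ = α₁·K2/[H⁺] = 0.1308
α₁ + 2α₂ = 1.1260
DIC = CA / (α₁ + 2α₂) = 2.89 / 1.1260 = 2.57 mmol/kg

DIC = 2.57 mmol/kg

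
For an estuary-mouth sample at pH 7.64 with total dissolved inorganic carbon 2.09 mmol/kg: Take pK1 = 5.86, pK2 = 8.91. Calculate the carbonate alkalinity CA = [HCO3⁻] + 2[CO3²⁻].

CA = 2.16 mmol/kg

CA = [HCO3⁻] + 2[CO3²⁻] = (α₁ + 2α₂)·DIC
At pH 7.64: [H⁺]/K1 = 10^-1.78 = 0.016596, K2/[H⁺] = 10^-1.27 = 0.053703
α₁ = 1/(1 + 0.016596 + 0.053703) = 1/1.0703 = 0.9343; α₂ = α₁·K2/[H⁺] = 0.05018
α₁ + 2α₂ = 1.0347
CA = 1.0347 × 2.09 = 2.16 mmol/kg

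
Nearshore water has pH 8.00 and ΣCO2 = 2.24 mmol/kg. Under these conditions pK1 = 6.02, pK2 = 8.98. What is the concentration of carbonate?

α₂ = 1 / (1 + [H⁺]/K2 + [H⁺]²/(K1K2)) = 1 / (1 + 10^+0.98 + 10^-1.00)
   = 1 / (1 + 9.5499 + 0.10000) = 1/10.650 = 0.09390
[CO3²⁻] = α₂ × DIC = 0.09390 × 2.24 = 0.210 mmol/kg

[CO3²⁻] = 0.210 mmol/kg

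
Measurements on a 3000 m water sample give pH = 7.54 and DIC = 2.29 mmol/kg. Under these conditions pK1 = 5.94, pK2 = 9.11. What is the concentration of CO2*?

α₀ = 1 / (1 + K1/[H⁺] + K1K2/[H⁺]²) = 1 / (1 + 10^+1.60 + 10^+0.03)
   = 1 / (1 + 39.811 + 1.0715) = 1/41.882 = 0.02388
[CO2*] = α₀ × DIC = 0.02388 × 2.29 = 0.0547 mmol/kg

[CO2*] = 0.0547 mmol/kg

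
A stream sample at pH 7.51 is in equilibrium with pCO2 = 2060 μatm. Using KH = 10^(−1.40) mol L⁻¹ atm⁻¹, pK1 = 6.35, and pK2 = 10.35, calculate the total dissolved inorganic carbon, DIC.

DIC = 1.27 mmol/L

[CO2*] = KH · pCO2 = 10^(−1.40) × 2060×10^-6 = 8.201×10^-5 mol/L
α₀ = 1/(1 + K1/[H⁺] + K1K2/[H⁺]²) = 1/(1 + 10^+1.16 + 10^-1.68) = 0.06462
DIC = [CO2*]/α₀ = 8.201×10^-5 / 0.06462 = 1.27 mmol/L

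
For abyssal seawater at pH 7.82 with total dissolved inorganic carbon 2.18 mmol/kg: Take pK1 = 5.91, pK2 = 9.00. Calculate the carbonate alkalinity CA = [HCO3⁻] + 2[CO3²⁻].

CA = 2.29 mmol/kg

CA = [HCO3⁻] + 2[CO3²⁻] = (α₁ + 2α₂)·DIC
At pH 7.82: [H⁺]/K1 = 10^-1.91 = 0.012303, K2/[H⁺] = 10^-1.18 = 0.066069
α₁ = 1/(1 + 0.012303 + 0.066069) = 1/1.0784 = 0.9273; α₂ = α₁·K2/[H⁺] = 0.06127
α₁ + 2α₂ = 1.0499
CA = 1.0499 × 2.18 = 2.29 mmol/kg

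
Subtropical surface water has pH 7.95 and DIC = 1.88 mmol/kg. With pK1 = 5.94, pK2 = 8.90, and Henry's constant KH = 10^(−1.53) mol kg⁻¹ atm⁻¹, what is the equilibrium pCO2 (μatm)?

α₀ = 1 / (1 + K1/[H⁺] + K1K2/[H⁺]²) = 1 / (1 + 10^+2.01 + 10^+1.06)
   = 1 / (1 + 102.33 + 11.482) = 1/114.81 = 0.008710
[CO2*] = α₀ × DIC = 0.008710 × 1.88 = 0.01637 mmol/kg = 16.37 μmol/kg
pCO2 = [CO2*]/KH = 1.637×10^-5 / 2.951×10^-2 = 555 μatm

pCO2 = 555 μatm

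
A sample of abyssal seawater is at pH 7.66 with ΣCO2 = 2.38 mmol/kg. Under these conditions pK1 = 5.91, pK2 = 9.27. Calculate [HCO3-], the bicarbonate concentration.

[HCO3⁻] = 2.28 mmol/kg

α₁ = 1 / (1 + [H⁺]/K1 + K2/[H⁺]) = 1 / (1 + 10^-1.75 + 10^-1.61)
   = 1 / (1 + 0.017783 + 0.024547) = 1/1.0423 = 0.9594
[HCO3⁻] = α₁ × DIC = 0.9594 × 2.38 = 2.28 mmol/kg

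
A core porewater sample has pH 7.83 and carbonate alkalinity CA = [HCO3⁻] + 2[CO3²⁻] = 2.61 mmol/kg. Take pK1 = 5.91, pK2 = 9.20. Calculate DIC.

DIC = 2.54 mmol/kg

CA = [HCO3⁻] + 2[CO3²⁻] = (α₁ + 2α₂)·DIC
At pH 7.83: [H⁺]/K1 = 10^-1.92 = 0.012023, K2/[H⁺] = 10^-1.37 = 0.042658
α₁ = 1/(1 + 0.012023 + 0.042658) = 1/1.0547 = 0.9482; α₂ = α₁·K2/[H⁺] = 0.04045
α₁ + 2α₂ = 1.0290
DIC = CA / (α₁ + 2α₂) = 2.61 / 1.0290 = 2.54 mmol/kg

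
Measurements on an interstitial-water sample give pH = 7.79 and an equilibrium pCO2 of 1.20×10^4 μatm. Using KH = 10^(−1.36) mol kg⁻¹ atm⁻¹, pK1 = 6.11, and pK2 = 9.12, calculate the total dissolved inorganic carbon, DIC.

DIC = 26.8 mmol/kg

[CO2*] = KH · pCO2 = 10^(−1.36) × 1.20×10^4×10^-6 = 5.238×10^-4 mol/kg
α₀ = 1/(1 + K1/[H⁺] + K1K2/[H⁺]²) = 1/(1 + 10^+1.68 + 10^+0.35) = 0.01957
DIC = [CO2*]/α₀ = 5.238×10^-4 / 0.01957 = 26.8 mmol/kg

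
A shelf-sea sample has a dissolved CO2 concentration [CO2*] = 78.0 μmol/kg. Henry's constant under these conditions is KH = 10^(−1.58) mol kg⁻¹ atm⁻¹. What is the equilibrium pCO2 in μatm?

KH = 10^(−1.58) = 2.630×10^-2 mol kg⁻¹ atm⁻¹
pCO2 = [CO2*]/KH = 78.0×10^-6 / 2.630×10^-2 = 2.97×10^-3 atm = 2970 μatm

pCO2 = 2970 μatm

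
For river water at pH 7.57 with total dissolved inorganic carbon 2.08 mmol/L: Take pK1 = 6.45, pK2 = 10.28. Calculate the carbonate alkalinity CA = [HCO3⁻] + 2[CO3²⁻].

CA = [HCO3⁻] + 2[CO3²⁻] = (α₁ + 2α₂)·DIC
At pH 7.57: [H⁺]/K1 = 10^-1.12 = 0.075858, K2/[H⁺] = 10^-2.71 = 0.0019498
α₁ = 1/(1 + 0.075858 + 0.0019498) = 1/1.0778 = 0.9278; α₂ = α₁·K2/[H⁺] = 0.001809
α₁ + 2α₂ = 0.9314
CA = 0.9314 × 2.08 = 1.94 mmol/L

CA = 1.94 mmol/L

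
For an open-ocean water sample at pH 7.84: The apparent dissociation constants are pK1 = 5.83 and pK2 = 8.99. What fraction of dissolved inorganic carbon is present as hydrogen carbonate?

α₁ = 1 / (1 + [H⁺]/K1 + K2/[H⁺]) = 1 / (1 + 10^-2.01 + 10^-1.15)
   = 1 / (1 + 0.0097724 + 0.070795) = 1/1.0806 = 0.9254

α₁ = 0.925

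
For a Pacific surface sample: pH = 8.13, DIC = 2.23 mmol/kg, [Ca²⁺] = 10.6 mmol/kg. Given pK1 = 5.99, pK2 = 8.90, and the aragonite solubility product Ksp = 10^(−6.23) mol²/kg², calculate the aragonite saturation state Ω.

α₂ = 1 / (1 + [H⁺]/K2 + [H⁺]²/(K1K2)) = 1 / (1 + 10^+0.77 + 10^-1.37)
   = 1 / (1 + 5.8884 + 0.042658) = 1/6.9311 = 0.1443
[CO3²⁻] = α₂ × DIC = 0.1443 × 2.23 = 0.3217 mmol/kg
Ksp = 10^(−6.23) = 5.888×10^-7
Ω = [Ca²⁺][CO3²⁻]/Ksp = (10.6×10^-3)(3.217×10^-4) / 5.888×10^-7 = 5.79

Ω = 5.79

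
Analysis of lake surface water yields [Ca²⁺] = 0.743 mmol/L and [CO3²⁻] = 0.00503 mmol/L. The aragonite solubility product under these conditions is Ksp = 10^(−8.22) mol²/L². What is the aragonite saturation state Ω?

Ksp = 10^(−8.22) = 6.026×10^-9
Ω = [Ca²⁺][CO3²⁻]/Ksp = (0.743×10^-3)(0.00503×10^-3) / 6.026×10^-9 = 0.620

Ω = 0.620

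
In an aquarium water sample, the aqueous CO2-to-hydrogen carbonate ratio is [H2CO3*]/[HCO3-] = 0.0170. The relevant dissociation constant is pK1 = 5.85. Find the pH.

From K1 = [H⁺][HCO3-]/[H2CO3*]:  pH = pK1 − log₁₀([H2CO3*]/[HCO3-])
log₁₀(0.0170) = -1.770
pH = 5.85 − (-1.770) = 7.62

pH = 7.62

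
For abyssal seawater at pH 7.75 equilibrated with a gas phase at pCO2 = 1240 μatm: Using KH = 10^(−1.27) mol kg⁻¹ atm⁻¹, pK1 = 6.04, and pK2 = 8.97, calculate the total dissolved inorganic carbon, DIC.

DIC = 3.69 mmol/kg

[CO2*] = KH · pCO2 = 10^(−1.27) × 1240×10^-6 = 6.659×10^-5 mol/kg
α₀ = 1/(1 + K1/[H⁺] + K1K2/[H⁺]²) = 1/(1 + 10^+1.71 + 10^+0.49) = 0.01806
DIC = [CO2*]/α₀ = 6.659×10^-5 / 0.01806 = 3.69 mmol/kg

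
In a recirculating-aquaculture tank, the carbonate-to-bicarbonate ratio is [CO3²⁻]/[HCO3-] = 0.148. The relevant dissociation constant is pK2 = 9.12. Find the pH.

From K2 = [H⁺][CO3²⁻]/[HCO3-]:  pH = pK2 + log₁₀([CO3²⁻]/[HCO3-])
log₁₀(0.148) = -0.830
pH = 9.12 + (-0.830) = 8.29

pH = 8.29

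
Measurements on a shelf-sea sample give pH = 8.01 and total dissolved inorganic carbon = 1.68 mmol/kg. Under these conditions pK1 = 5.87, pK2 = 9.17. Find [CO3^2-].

[CO3²⁻] = 0.108 mmol/kg

α₂ = 1 / (1 + [H⁺]/K2 + [H⁺]²/(K1K2)) = 1 / (1 + 10^+1.16 + 10^-0.98)
   = 1 / (1 + 14.454 + 0.10471) = 1/15.559 = 0.06427
[CO3²⁻] = α₂ × DIC = 0.06427 × 1.68 = 0.108 mmol/kg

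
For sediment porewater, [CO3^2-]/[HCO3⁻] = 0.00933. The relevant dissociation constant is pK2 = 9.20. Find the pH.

From K2 = [H⁺][CO3^2-]/[HCO3⁻]:  pH = pK2 + log₁₀([CO3^2-]/[HCO3⁻])
log₁₀(0.00933) = -2.030
pH = 9.20 + (-2.030) = 7.17

pH = 7.17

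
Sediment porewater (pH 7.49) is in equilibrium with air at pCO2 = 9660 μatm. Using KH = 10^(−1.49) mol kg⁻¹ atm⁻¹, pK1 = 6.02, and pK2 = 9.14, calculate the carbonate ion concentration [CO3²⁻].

[CO3²⁻] = 0.207 mmol/kg

[CO2*] = KH · pCO2 = 10^(−1.49) × 9660×10^-6 = 3.126×10^-4 mol/kg
α₀ = 1/(1 + K1/[H⁺] + K1K2/[H⁺]²) = 1/(1 + 10^+1.47 + 10^-0.18) = 0.03208
DIC = [CO2*]/α₀ = 3.126×10^-4 / 0.03208 = 9.744 mmol/kg
[CO3²⁻] = α₂·DIC; α₂ = 0.02119, so [CO3²⁻] = 0.02119 × 9.744 = 0.207 mmol/kg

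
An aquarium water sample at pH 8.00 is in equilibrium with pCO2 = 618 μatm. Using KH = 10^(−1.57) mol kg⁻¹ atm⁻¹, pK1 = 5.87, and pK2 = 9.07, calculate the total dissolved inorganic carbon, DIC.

DIC = 2.45 mmol/kg

[CO2*] = KH · pCO2 = 10^(−1.57) × 618×10^-6 = 1.663×10^-5 mol/kg
α₀ = 1/(1 + K1/[H⁺] + K1K2/[H⁺]²) = 1/(1 + 10^+2.13 + 10^+1.06) = 0.006785
DIC = [CO2*]/α₀ = 1.663×10^-5 / 0.006785 = 2.45 mmol/kg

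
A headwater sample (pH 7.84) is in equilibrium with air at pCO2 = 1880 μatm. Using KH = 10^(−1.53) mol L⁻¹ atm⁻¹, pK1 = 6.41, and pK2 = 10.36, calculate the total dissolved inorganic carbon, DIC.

DIC = 1.55 mmol/L

[CO2*] = KH · pCO2 = 10^(−1.53) × 1880×10^-6 = 5.548×10^-5 mol/L
α₀ = 1/(1 + K1/[H⁺] + K1K2/[H⁺]²) = 1/(1 + 10^+1.43 + 10^-1.09) = 0.03572
DIC = [CO2*]/α₀ = 5.548×10^-5 / 0.03572 = 1.55 mmol/L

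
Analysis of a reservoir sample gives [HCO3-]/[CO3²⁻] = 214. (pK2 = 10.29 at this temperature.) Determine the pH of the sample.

pH = 7.96

From K2 = [H⁺][CO3²⁻]/[HCO3-]:  pH = pK2 − log₁₀([HCO3-]/[CO3²⁻])
log₁₀(214) = +2.330
pH = 10.29 − (+2.330) = 7.96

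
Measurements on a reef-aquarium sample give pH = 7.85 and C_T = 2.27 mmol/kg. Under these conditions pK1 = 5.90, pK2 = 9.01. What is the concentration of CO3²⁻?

α₂ = 1 / (1 + [H⁺]/K2 + [H⁺]²/(K1K2)) = 1 / (1 + 10^+1.16 + 10^-0.79)
   = 1 / (1 + 14.454 + 0.16218) = 1/15.617 = 0.06403
[CO3²⁻] = α₂ × DIC = 0.06403 × 2.27 = 0.145 mmol/kg

[CO3²⁻] = 0.145 mmol/kg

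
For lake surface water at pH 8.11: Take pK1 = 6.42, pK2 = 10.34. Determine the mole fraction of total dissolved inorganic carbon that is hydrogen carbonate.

α₁ = 1 / (1 + [H⁺]/K1 + K2/[H⁺]) = 1 / (1 + 10^-1.69 + 10^-2.23)
   = 1 / (1 + 0.020417 + 0.0058884) = 1/1.0263 = 0.9744

α₁ = 0.974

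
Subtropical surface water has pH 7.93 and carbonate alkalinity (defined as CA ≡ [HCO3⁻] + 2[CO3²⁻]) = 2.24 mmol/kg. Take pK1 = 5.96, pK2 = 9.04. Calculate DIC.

DIC = 2.11 mmol/kg

CA = [HCO3⁻] + 2[CO3²⁻] = (α₁ + 2α₂)·DIC
At pH 7.93: [H⁺]/K1 = 10^-1.97 = 0.010715, K2/[H⁺] = 10^-1.11 = 0.077625
α₁ = 1/(1 + 0.010715 + 0.077625) = 1/1.0883 = 0.9188; α₂ = α₁·K2/[H⁺] = 0.07132
α₁ + 2α₂ = 1.0615
DIC = CA / (α₁ + 2α₂) = 2.24 / 1.0615 = 2.11 mmol/kg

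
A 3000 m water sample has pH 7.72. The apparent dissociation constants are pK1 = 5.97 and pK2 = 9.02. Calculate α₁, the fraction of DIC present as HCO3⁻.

α₁ = 1 / (1 + [H⁺]/K1 + K2/[H⁺]) = 1 / (1 + 10^-1.75 + 10^-1.30)
   = 1 / (1 + 0.017783 + 0.050119) = 1/1.0679 = 0.9364

α₁ = 0.936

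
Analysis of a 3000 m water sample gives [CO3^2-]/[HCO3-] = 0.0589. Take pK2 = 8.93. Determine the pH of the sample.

pH = 7.70

From K2 = [H⁺][CO3^2-]/[HCO3-]:  pH = pK2 + log₁₀([CO3^2-]/[HCO3-])
log₁₀(0.0589) = -1.230
pH = 8.93 + (-1.230) = 7.70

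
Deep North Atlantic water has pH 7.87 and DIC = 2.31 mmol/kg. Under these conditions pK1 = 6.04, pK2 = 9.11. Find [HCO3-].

α₁ = 1 / (1 + [H⁺]/K1 + K2/[H⁺]) = 1 / (1 + 10^-1.83 + 10^-1.24)
   = 1 / (1 + 0.014791 + 0.057544) = 1/1.0723 = 0.9325
[HCO3⁻] = α₁ × DIC = 0.9325 × 2.31 = 2.15 mmol/kg

[HCO3⁻] = 2.15 mmol/kg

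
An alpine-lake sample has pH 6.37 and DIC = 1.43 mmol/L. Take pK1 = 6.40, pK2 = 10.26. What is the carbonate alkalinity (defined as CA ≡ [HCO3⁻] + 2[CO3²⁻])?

CA = 0.690 mmol/L

CA = [HCO3⁻] + 2[CO3²⁻] = (α₁ + 2α₂)·DIC
At pH 6.37: [H⁺]/K1 = 10^0.03 = 1.0715, K2/[H⁺] = 10^-3.89 = 0.00012882
α₁ = 1/(1 + 1.0715 + 0.00012882) = 1/2.0716 = 0.4827; α₂ = α₁·K2/[H⁺] = 6.218×10^-5
α₁ + 2α₂ = 0.4828
CA = 0.4828 × 1.43 = 0.690 mmol/L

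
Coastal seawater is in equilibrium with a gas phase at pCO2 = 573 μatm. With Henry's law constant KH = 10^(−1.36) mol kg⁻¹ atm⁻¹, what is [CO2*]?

[CO2*] = 25.0 μmol/kg

KH = 10^(−1.36) = 4.365×10^-2 mol kg⁻¹ atm⁻¹
[CO2*] = KH · pCO2 = 4.365×10^-2 × 573×10^-6 atm = 2.50×10^-5 mol/kg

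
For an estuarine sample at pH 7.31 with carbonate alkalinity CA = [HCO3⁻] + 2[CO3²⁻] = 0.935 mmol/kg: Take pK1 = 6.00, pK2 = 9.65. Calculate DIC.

CA = [HCO3⁻] + 2[CO3²⁻] = (α₁ + 2α₂)·DIC
At pH 7.31: [H⁺]/K1 = 10^-1.31 = 0.048978, K2/[H⁺] = 10^-2.34 = 0.0045709
α₁ = 1/(1 + 0.048978 + 0.0045709) = 1/1.0535 = 0.9492; α₂ = α₁·K2/[H⁺] = 0.004339
α₁ + 2α₂ = 0.9579
DIC = CA / (α₁ + 2α₂) = 0.935 / 0.9579 = 0.976 mmol/kg

DIC = 0.976 mmol/kg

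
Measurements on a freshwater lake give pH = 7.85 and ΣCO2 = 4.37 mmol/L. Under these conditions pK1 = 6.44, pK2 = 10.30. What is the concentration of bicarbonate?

[HCO3⁻] = 4.19 mmol/L

α₁ = 1 / (1 + [H⁺]/K1 + K2/[H⁺]) = 1 / (1 + 10^-1.41 + 10^-2.45)
   = 1 / (1 + 0.038905 + 0.0035481) = 1/1.0425 = 0.9593
[HCO3⁻] = α₁ × DIC = 0.9593 × 4.37 = 4.19 mmol/L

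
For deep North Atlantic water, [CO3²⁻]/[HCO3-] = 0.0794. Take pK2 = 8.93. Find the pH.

From K2 = [H⁺][CO3²⁻]/[HCO3-]:  pH = pK2 + log₁₀([CO3²⁻]/[HCO3-])
log₁₀(0.0794) = -1.100
pH = 8.93 + (-1.100) = 7.83

pH = 7.83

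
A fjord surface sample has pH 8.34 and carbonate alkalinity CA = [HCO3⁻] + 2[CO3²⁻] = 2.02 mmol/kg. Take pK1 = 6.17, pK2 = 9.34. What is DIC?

CA = [HCO3⁻] + 2[CO3²⁻] = (α₁ + 2α₂)·DIC
At pH 8.34: [H⁺]/K1 = 10^-2.17 = 0.0067608, K2/[H⁺] = 10^-1.00 = 0.10000
α₁ = 1/(1 + 0.0067608 + 0.10000) = 1/1.1068 = 0.9035; α₂ = α₁·K2/[H⁺] = 0.09035
α₁ + 2α₂ = 1.0842
DIC = CA / (α₁ + 2α₂) = 2.02 / 1.0842 = 1.86 mmol/kg

DIC = 1.86 mmol/kg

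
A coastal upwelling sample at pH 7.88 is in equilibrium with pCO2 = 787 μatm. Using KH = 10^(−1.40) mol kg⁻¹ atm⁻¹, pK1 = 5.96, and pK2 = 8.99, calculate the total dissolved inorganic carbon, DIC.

[CO2*] = KH · pCO2 = 10^(−1.40) × 787×10^-6 = 3.133×10^-5 mol/kg
α₀ = 1/(1 + K1/[H⁺] + K1K2/[H⁺]²) = 1/(1 + 10^+1.92 + 10^+0.81) = 0.01103
DIC = [CO2*]/α₀ = 3.133×10^-5 / 0.01103 = 2.84 mmol/kg

DIC = 2.84 mmol/kg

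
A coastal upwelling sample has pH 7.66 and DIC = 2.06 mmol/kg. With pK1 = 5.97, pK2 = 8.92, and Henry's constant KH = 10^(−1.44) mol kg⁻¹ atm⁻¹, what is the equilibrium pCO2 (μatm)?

α₀ = 1 / (1 + K1/[H⁺] + K1K2/[H⁺]²) = 1 / (1 + 10^+1.69 + 10^+0.43)
   = 1 / (1 + 48.978 + 2.6915) = 1/52.669 = 0.01899
[CO2*] = α₀ × DIC = 0.01899 × 2.06 = 0.03911 mmol/kg
pCO2 = [CO2*]/KH = 3.911×10^-5 / 3.631×10^-2 = 1080 μatm

pCO2 = 1080 μatm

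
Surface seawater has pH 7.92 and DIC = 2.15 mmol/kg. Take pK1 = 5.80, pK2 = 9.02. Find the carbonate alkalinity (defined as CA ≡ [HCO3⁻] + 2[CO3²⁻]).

CA = 2.29 mmol/kg

CA = [HCO3⁻] + 2[CO3²⁻] = (α₁ + 2α₂)·DIC
At pH 7.92: [H⁺]/K1 = 10^-2.12 = 0.0075858, K2/[H⁺] = 10^-1.10 = 0.079433
α₁ = 1/(1 + 0.0075858 + 0.079433) = 1/1.0870 = 0.9199; α₂ = α₁·K2/[H⁺] = 0.07307
α₁ + 2α₂ = 1.0661
CA = 1.0661 × 2.15 = 2.29 mmol/kg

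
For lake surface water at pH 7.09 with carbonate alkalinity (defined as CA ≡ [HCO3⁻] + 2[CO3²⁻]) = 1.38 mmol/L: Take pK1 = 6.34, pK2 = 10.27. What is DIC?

DIC = 1.62 mmol/L

CA = [HCO3⁻] + 2[CO3²⁻] = (α₁ + 2α₂)·DIC
At pH 7.09: [H⁺]/K1 = 10^-0.75 = 0.17783, K2/[H⁺] = 10^-3.18 = 0.00066069
α₁ = 1/(1 + 0.17783 + 0.00066069) = 1/1.1785 = 0.8485; α₂ = α₁·K2/[H⁺] = 0.0005606
α₁ + 2α₂ = 0.8497
DIC = CA / (α₁ + 2α₂) = 1.38 / 0.8497 = 1.62 mmol/L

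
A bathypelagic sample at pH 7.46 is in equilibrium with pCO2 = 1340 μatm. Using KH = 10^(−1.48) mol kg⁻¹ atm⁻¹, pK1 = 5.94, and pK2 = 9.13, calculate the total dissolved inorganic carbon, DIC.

DIC = 1.55 mmol/kg

[CO2*] = KH · pCO2 = 10^(−1.48) × 1340×10^-6 = 4.437×10^-5 mol/kg
α₀ = 1/(1 + K1/[H⁺] + K1K2/[H⁺]²) = 1/(1 + 10^+1.52 + 10^-0.15) = 0.02872
DIC = [CO2*]/α₀ = 4.437×10^-5 / 0.02872 = 1.55 mmol/kg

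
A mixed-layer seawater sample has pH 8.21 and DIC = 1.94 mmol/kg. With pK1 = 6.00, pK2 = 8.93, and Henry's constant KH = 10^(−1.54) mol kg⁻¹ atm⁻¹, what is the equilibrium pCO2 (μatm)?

pCO2 = 347 μatm

α₀ = 1 / (1 + K1/[H⁺] + K1K2/[H⁺]²) = 1 / (1 + 10^+2.21 + 10^+1.49)
   = 1 / (1 + 162.18 + 30.903) = 1/194.08 = 0.005152
[CO2*] = α₀ × DIC = 0.005152 × 1.94 = 0.009996 mmol/kg = 9.996 μmol/kg
pCO2 = [CO2*]/KH = 9.996×10^-6 / 2.884×10^-2 = 347 μatm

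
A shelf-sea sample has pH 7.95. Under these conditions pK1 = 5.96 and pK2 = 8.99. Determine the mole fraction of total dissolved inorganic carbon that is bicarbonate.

α₁ = 1 / (1 + [H⁺]/K1 + K2/[H⁺]) = 1 / (1 + 10^-1.99 + 10^-1.04)
   = 1 / (1 + 0.010233 + 0.091201) = 1/1.1014 = 0.9079

α₁ = 0.908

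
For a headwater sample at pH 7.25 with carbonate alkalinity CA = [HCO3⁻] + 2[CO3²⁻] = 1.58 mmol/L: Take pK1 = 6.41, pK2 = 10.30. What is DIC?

CA = [HCO3⁻] + 2[CO3²⁻] = (α₁ + 2α₂)·DIC
At pH 7.25: [H⁺]/K1 = 10^-0.84 = 0.14454, K2/[H⁺] = 10^-3.05 = 0.00089125
α₁ = 1/(1 + 0.14454 + 0.00089125) = 1/1.1454 = 0.8730; α₂ = α₁·K2/[H⁺] = 0.0007781
α₁ + 2α₂ = 0.8746
DIC = CA / (α₁ + 2α₂) = 1.58 / 0.8746 = 1.81 mmol/L

DIC = 1.81 mmol/L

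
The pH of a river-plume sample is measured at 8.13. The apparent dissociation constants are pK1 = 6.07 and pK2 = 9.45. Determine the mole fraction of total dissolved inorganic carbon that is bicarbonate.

α₁ = 0.946

α₁ = 1 / (1 + [H⁺]/K1 + K2/[H⁺]) = 1 / (1 + 10^-2.06 + 10^-1.32)
   = 1 / (1 + 0.0087096 + 0.047863) = 1/1.0566 = 0.9465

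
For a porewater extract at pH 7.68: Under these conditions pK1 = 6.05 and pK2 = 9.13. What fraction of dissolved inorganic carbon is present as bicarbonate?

α₁ = 1 / (1 + [H⁺]/K1 + K2/[H⁺]) = 1 / (1 + 10^-1.63 + 10^-1.45)
   = 1 / (1 + 0.023442 + 0.035481) = 1/1.0589 = 0.9444

α₁ = 0.944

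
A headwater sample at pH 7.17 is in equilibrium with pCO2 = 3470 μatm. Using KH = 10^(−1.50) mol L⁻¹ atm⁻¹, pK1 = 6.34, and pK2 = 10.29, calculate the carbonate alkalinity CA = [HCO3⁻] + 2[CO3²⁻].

[CO2*] = KH · pCO2 = 10^(−1.50) × 3470×10^-6 = 1.097×10^-4 mol/L
α₀ = 1/(1 + K1/[H⁺] + K1K2/[H⁺]²) = 1/(1 + 10^+0.83 + 10^-2.29) = 0.1288
DIC = [CO2*]/α₀ = 1.097×10^-4 / 0.1288 = 0.8522 mmol/L
CA = (α₁ + 2α₂)·DIC = (0.8706 + 2×0.0006604) × 0.8522 = 0.743 mmol/L

CA = 0.743 mmol/L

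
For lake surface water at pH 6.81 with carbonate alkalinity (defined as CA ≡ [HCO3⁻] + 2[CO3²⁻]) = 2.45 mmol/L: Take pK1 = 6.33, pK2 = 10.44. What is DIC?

DIC = 3.26 mmol/L

CA = [HCO3⁻] + 2[CO3²⁻] = (α₁ + 2α₂)·DIC
At pH 6.81: [H⁺]/K1 = 10^-0.48 = 0.33113, K2/[H⁺] = 10^-3.63 = 0.00023442
α₁ = 1/(1 + 0.33113 + 0.00023442) = 1/1.3314 = 0.7511; α₂ = α₁·K2/[H⁺] = 0.0001761
α₁ + 2α₂ = 0.7515
DIC = CA / (α₁ + 2α₂) = 2.45 / 0.7515 = 3.26 mmol/L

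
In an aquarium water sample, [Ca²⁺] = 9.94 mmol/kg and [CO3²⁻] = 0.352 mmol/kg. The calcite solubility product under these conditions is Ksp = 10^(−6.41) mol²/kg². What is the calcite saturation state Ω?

Ksp = 10^(−6.41) = 3.890×10^-7
Ω = [Ca²⁺][CO3²⁻]/Ksp = (9.94×10^-3)(0.352×10^-3) / 3.890×10^-7 = 8.99

Ω = 8.99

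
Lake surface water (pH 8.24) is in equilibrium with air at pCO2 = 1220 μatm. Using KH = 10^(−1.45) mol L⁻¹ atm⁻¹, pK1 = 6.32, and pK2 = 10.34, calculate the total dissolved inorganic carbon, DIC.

[CO2*] = KH · pCO2 = 10^(−1.45) × 1220×10^-6 = 4.329×10^-5 mol/L
α₀ = 1/(1 + K1/[H⁺] + K1K2/[H⁺]²) = 1/(1 + 10^+1.92 + 10^-0.18) = 0.01179
DIC = [CO2*]/α₀ = 4.329×10^-5 / 0.01179 = 3.67 mmol/L

DIC = 3.67 mmol/L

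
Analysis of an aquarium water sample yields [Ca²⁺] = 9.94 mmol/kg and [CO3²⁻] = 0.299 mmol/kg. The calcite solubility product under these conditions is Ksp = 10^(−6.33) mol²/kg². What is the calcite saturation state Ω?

Ω = 6.35

Ksp = 10^(−6.33) = 4.677×10^-7
Ω = [Ca²⁺][CO3²⁻]/Ksp = (9.94×10^-3)(0.299×10^-3) / 4.677×10^-7 = 6.35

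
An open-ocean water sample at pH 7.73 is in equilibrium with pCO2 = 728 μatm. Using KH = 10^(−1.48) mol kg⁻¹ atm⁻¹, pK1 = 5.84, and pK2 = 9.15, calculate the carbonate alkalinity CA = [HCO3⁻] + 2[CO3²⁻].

[CO2*] = KH · pCO2 = 10^(−1.48) × 728×10^-6 = 2.411×10^-5 mol/kg
α₀ = 1/(1 + K1/[H⁺] + K1K2/[H⁺]²) = 1/(1 + 10^+1.89 + 10^+0.47) = 0.01226
DIC = [CO2*]/α₀ = 2.411×10^-5 / 0.01226 = 1.966 mmol/kg
CA = (α₁ + 2α₂)·DIC = (0.9516 + 2×0.03618) × 1.966 = 2.01 mmol/kg

CA = 2.01 mmol/kg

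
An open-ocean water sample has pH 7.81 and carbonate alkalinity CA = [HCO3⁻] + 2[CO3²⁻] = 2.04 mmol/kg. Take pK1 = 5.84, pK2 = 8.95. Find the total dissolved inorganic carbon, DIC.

DIC = 1.93 mmol/kg

CA = [HCO3⁻] + 2[CO3²⁻] = (α₁ + 2α₂)·DIC
At pH 7.81: [H⁺]/K1 = 10^-1.97 = 0.010715, K2/[H⁺] = 10^-1.14 = 0.072444
α₁ = 1/(1 + 0.010715 + 0.072444) = 1/1.0832 = 0.9232; α₂ = α₁·K2/[H⁺] = 0.06688
α₁ + 2α₂ = 1.0570
DIC = CA / (α₁ + 2α₂) = 2.04 / 1.0570 = 1.93 mmol/kg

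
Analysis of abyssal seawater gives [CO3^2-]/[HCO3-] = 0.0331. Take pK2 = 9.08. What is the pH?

From K2 = [H⁺][CO3^2-]/[HCO3-]:  pH = pK2 + log₁₀([CO3^2-]/[HCO3-])
log₁₀(0.0331) = -1.480
pH = 9.08 + (-1.480) = 7.60

pH = 7.60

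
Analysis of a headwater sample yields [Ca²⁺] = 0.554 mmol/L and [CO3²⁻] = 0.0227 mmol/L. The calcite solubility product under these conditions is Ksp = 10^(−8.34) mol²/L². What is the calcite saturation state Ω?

Ω = 2.75

Ksp = 10^(−8.34) = 4.571×10^-9
Ω = [Ca²⁺][CO3²⁻]/Ksp = (0.554×10^-3)(0.0227×10^-3) / 4.571×10^-9 = 2.75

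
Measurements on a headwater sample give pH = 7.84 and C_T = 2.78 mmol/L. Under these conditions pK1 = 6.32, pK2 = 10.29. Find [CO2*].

α₀ = 1 / (1 + K1/[H⁺] + K1K2/[H⁺]²) = 1 / (1 + 10^+1.52 + 10^-0.93)
   = 1 / (1 + 33.113 + 0.11749) = 1/34.231 = 0.02921
[CO2*] = α₀ × DIC = 0.02921 × 2.78 = 0.0812 mmol/L

[CO2*] = 0.0812 mmol/L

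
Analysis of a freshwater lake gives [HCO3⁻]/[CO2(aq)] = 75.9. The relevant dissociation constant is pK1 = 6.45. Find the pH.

pH = 8.33

From K1 = [H⁺][HCO3⁻]/[CO2(aq)]:  pH = pK1 + log₁₀([HCO3⁻]/[CO2(aq)])
log₁₀(75.9) = +1.880
pH = 6.45 + (+1.880) = 8.33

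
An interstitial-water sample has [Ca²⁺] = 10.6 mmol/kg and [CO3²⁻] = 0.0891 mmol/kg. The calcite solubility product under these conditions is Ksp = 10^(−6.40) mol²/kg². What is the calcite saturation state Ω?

Ω = 2.37

Ksp = 10^(−6.40) = 3.981×10^-7
Ω = [Ca²⁺][CO3²⁻]/Ksp = (10.6×10^-3)(0.0891×10^-3) / 3.981×10^-7 = 2.37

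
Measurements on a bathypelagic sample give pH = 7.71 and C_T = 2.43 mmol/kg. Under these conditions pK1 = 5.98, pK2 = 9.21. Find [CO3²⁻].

α₂ = 1 / (1 + [H⁺]/K2 + [H⁺]²/(K1K2)) = 1 / (1 + 10^+1.50 + 10^-0.23)
   = 1 / (1 + 31.623 + 0.58884) = 1/33.212 = 0.03011
[CO3²⁻] = α₂ × DIC = 0.03011 × 2.43 = 0.0732 mmol/kg

[CO3²⁻] = 0.0732 mmol/kg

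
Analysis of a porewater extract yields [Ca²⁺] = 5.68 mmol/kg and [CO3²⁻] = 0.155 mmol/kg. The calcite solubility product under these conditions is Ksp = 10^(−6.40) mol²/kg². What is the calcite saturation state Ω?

Ω = 2.21

Ksp = 10^(−6.40) = 3.981×10^-7
Ω = [Ca²⁺][CO3²⁻]/Ksp = (5.68×10^-3)(0.155×10^-3) / 3.981×10^-7 = 2.21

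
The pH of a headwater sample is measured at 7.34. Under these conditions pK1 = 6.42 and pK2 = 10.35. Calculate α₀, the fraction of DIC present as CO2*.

α₀ = 1 / (1 + K1/[H⁺] + K1K2/[H⁺]²) = 1 / (1 + 10^+0.92 + 10^-2.09)
   = 1 / (1 + 8.3176 + 0.0081283) = 1/9.3258 = 0.1072

α₀ = 0.107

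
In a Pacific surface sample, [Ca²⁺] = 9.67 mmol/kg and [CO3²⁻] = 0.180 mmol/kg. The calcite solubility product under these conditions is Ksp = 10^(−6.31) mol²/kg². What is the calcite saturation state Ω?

Ksp = 10^(−6.31) = 4.898×10^-7
Ω = [Ca²⁺][CO3²⁻]/Ksp = (9.67×10^-3)(0.180×10^-3) / 4.898×10^-7 = 3.55

Ω = 3.55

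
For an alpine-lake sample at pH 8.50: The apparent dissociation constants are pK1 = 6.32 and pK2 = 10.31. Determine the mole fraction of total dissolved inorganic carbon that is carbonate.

α₂ = 1 / (1 + [H⁺]/K2 + [H⁺]²/(K1K2)) = 1 / (1 + 10^+1.81 + 10^-0.37)
   = 1 / (1 + 64.565 + 0.42658) = 1/65.992 = 0.01515

α₂ = 0.0152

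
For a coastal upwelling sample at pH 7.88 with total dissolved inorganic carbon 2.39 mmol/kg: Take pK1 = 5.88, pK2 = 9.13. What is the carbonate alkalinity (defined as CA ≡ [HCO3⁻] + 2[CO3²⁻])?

CA = 2.49 mmol/kg

CA = [HCO3⁻] + 2[CO3²⁻] = (α₁ + 2α₂)·DIC
At pH 7.88: [H⁺]/K1 = 10^-2.00 = 0.010000, K2/[H⁺] = 10^-1.25 = 0.056234
α₁ = 1/(1 + 0.010000 + 0.056234) = 1/1.0662 = 0.9379; α₂ = α₁·K2/[H⁺] = 0.05274
α₁ + 2α₂ = 1.0434
CA = 1.0434 × 2.39 = 2.49 mmol/kg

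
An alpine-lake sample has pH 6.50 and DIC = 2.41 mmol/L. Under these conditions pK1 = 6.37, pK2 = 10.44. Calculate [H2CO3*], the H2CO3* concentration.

[CO2*] = 1.03 mmol/L

α₀ = 1 / (1 + K1/[H⁺] + K1K2/[H⁺]²) = 1 / (1 + 10^+0.13 + 10^-3.81)
   = 1 / (1 + 1.3490 + 0.00015488) = 1/2.3491 = 0.4257
[CO2*] = α₀ × DIC = 0.4257 × 2.41 = 1.03 mmol/L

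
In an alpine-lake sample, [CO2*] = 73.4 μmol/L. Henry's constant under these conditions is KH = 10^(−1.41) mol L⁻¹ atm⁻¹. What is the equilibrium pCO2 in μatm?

pCO2 = 1890 μatm

KH = 10^(−1.41) = 3.890×10^-2 mol L⁻¹ atm⁻¹
pCO2 = [CO2*]/KH = 73.4×10^-6 / 3.890×10^-2 = 1.89×10^-3 atm = 1890 μatm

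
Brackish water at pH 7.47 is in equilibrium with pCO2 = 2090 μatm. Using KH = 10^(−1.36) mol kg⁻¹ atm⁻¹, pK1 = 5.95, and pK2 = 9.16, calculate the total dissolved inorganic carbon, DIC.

DIC = 3.17 mmol/kg

[CO2*] = KH · pCO2 = 10^(−1.36) × 2090×10^-6 = 9.123×10^-5 mol/kg
α₀ = 1/(1 + K1/[H⁺] + K1K2/[H⁺]²) = 1/(1 + 10^+1.52 + 10^-0.17) = 0.02874
DIC = [CO2*]/α₀ = 9.123×10^-5 / 0.02874 = 3.17 mmol/kg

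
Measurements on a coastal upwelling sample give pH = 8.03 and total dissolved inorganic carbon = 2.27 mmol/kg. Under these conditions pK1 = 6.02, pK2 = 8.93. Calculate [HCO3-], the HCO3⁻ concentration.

[HCO3⁻] = 2.00 mmol/kg

α₁ = 1 / (1 + [H⁺]/K1 + K2/[H⁺]) = 1 / (1 + 10^-2.01 + 10^-0.90)
   = 1 / (1 + 0.0097724 + 0.12589) = 1/1.1357 = 0.8805
[HCO3⁻] = α₁ × DIC = 0.8805 × 2.27 = 2.00 mmol/kg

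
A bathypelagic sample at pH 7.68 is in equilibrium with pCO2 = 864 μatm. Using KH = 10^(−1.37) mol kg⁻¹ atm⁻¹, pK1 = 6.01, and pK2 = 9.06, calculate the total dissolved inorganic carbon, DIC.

[CO2*] = KH · pCO2 = 10^(−1.37) × 864×10^-6 = 3.686×10^-5 mol/kg
α₀ = 1/(1 + K1/[H⁺] + K1K2/[H⁺]²) = 1/(1 + 10^+1.67 + 10^+0.29) = 0.02011
DIC = [CO2*]/α₀ = 3.686×10^-5 / 0.02011 = 1.83 mmol/kg

DIC = 1.83 mmol/kg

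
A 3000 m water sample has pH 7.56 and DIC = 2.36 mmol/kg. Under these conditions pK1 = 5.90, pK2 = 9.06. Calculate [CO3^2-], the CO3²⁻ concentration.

α₂ = 1 / (1 + [H⁺]/K2 + [H⁺]²/(K1K2)) = 1 / (1 + 10^+1.50 + 10^-0.16)
   = 1 / (1 + 31.623 + 0.69183) = 1/33.315 = 0.03002
[CO3²⁻] = α₂ × DIC = 0.03002 × 2.36 = 0.0708 mmol/kg

[CO3²⁻] = 0.0708 mmol/kg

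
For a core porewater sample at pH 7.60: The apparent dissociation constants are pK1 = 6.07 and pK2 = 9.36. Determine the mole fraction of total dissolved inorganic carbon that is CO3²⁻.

α₂ = 0.0166

α₂ = 1 / (1 + [H⁺]/K2 + [H⁺]²/(K1K2)) = 1 / (1 + 10^+1.76 + 10^+0.23)
   = 1 / (1 + 57.544 + 1.6982) = 1/60.242 = 0.01660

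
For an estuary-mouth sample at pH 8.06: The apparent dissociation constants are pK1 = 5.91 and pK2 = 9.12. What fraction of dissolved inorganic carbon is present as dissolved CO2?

α₀ = 0.00647

α₀ = 1 / (1 + K1/[H⁺] + K1K2/[H⁺]²) = 1 / (1 + 10^+2.15 + 10^+1.09)
   = 1 / (1 + 141.25 + 12.303) = 1/154.56 = 0.006470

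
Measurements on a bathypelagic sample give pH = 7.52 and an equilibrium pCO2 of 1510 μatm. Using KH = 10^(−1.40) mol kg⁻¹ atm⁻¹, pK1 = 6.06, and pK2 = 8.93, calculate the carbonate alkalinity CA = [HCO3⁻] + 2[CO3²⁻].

CA = 1.87 mmol/kg

[CO2*] = KH · pCO2 = 10^(−1.40) × 1510×10^-6 = 6.011×10^-5 mol/kg
α₀ = 1/(1 + K1/[H⁺] + K1K2/[H⁺]²) = 1/(1 + 10^+1.46 + 10^+0.05) = 0.03230
DIC = [CO2*]/α₀ = 6.011×10^-5 / 0.03230 = 1.861 mmol/kg
CA = (α₁ + 2α₂)·DIC = (0.9315 + 2×0.03624) × 1.861 = 1.87 mmol/kg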